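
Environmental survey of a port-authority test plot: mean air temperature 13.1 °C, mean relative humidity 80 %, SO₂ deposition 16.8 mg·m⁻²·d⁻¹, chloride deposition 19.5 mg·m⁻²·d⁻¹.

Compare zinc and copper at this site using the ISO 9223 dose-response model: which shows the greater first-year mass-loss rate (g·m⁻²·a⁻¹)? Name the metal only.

copper

zinc: T>10 °C ⇒ hinge -0.071·(13.1−10) = -0.2201
  SO₂ term: 0.0129·16.8^0.44·exp(0.046·80-0.2201) = 1.42
  Cl⁻ term: 0.0175·19.5^0.57·exp(0.008·80+0.085·13.1) = 0.5494
  r_corr = 1.42 + 0.5494 = 1.97 μm/a
  mass loss = 1.97 μm/a × 7.14 g/cm³ = 14.06 g·m⁻²·a⁻¹
copper: f(T) = -0.080·(T−10) [T>10 °C] = -0.2480
  Pd branch = 0.0053·Pd^0.26·e^(0.059·RH+f) = 0.9661 μm/a
  Cl⁻ term: 0.01025·19.5^0.27·exp(0.036·80+0.049·13.1) = 0.7737
  sum: 0.9661 + 0.7737 → r_corr = 1.74 μm/a
  mass loss = 1.74 μm/a × 8.96 g/cm³ = 15.59 g·m⁻²·a⁻¹
Ordering by g·m⁻²·a⁻¹: copper (15.6) > zinc (14.1)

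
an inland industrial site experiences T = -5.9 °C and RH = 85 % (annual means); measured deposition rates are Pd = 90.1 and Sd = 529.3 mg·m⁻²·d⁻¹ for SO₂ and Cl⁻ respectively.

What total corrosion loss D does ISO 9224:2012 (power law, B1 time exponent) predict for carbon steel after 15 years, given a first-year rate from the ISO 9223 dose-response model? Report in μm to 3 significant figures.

D(15) = 306 μm

carbon steel: temperature factor f = +0.150·(-15.9) = -2.3850
  sulphur-dioxide contribution → 9.267 μm/a
  chloride contribution → 65.01 μm/a
  ⇒ r_corr(carbon steel) = 74.28 μm/a
Long-term exponent b (ISO 9224 Table 2, B1) = 0.523
  D(15) = 74.28 × 15^0.523 = 74.28 × 4.122 = 306.2 μm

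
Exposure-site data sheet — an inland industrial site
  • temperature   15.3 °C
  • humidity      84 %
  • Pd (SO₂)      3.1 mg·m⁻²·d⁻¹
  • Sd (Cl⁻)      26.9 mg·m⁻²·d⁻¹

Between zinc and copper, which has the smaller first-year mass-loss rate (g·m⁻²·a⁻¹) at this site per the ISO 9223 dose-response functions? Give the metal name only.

zinc: T>10 °C ⇒ hinge -0.071·(15.3−10) = -0.3763
  SO₂ term: 0.0129·3.1^0.44·exp(0.046·84-0.3763) = 0.6942
  Cl⁻ term: 0.0175·26.9^0.57·exp(0.008·84+0.085·15.3) = 0.8216
  r_corr = 0.6942 + 0.8216 = 1.516 μm/a
  mass loss = 1.516 μm/a × 7.14 g/cm³ = 10.82 g·m⁻²·a⁻¹
copper: f(T) = -0.080·(T−10) [T>10 °C] = -0.4240
  SO₂ term: 0.0053·3.1^0.26·exp(0.059·84-0.4240) = 0.6611
  Cl⁻ term: 0.01025·26.9^0.27·exp(0.036·84+0.049·15.3) = 1.086
  r_corr = 0.6611 + 1.086 = 1.747 μm/a
  mass loss = 1.747 μm/a × 8.96 g/cm³ = 15.65 g·m⁻²·a⁻¹
Ordering by g·m⁻²·a⁻¹: copper (15.6) > zinc (10.8)

zinc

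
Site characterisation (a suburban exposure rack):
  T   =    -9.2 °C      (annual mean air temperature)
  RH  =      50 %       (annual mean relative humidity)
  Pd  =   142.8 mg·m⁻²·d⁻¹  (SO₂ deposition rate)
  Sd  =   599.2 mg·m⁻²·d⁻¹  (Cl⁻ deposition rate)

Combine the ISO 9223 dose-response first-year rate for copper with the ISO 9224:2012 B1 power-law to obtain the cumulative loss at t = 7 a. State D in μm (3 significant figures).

copper: f(T) = +0.126·(T−10) [T≤10 °C] = -2.4192
  SO₂ term: 0.0053·142.8^0.26·exp(0.059·50-2.4192) = 0.03274
  Cl⁻ term: 0.01025·599.2^0.27·exp(0.036·50+0.049·-9.2) = 0.2221
  sum: 0.03274 + 0.2221 → r_corr = 0.2549 μm/a
ISO 9224: D(t) = r_corr · t^b with b = 0.667 (copper, B1)
  D(7) = 0.2549 × 7^0.667 = 0.2549 × 3.662 = 0.9333 μm

D(7) = 0.933 μm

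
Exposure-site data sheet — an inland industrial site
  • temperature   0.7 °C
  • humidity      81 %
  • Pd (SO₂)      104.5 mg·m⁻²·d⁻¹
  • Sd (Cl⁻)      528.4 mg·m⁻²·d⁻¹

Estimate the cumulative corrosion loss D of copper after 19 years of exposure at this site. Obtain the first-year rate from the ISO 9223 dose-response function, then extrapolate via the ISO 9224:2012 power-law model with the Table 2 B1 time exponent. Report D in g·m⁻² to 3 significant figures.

copper: temperature factor f = +0.126·(-9.3) = -1.1718
  Pd branch = 0.0053·Pd^0.26·e^(0.059·RH+f) = 0.6544 μm/a
  Cl⁻ term: 0.01025·528.4^0.27·exp(0.036·81+0.049·0.7) = 1.065
  r_corr = 0.6544 + 1.065 = 1.719 μm/a
ISO 9224: D(t) = r_corr · t^b with b = 0.667 (copper, B1)
  D(19) = 1.719 × 19^0.667 = 1.719 × 7.127 = 12.25 μm
  Mass loss = 12.25 μm × 8.96 g/cm³ = 109.8 g·m⁻²

D(19) = 110 g·m⁻²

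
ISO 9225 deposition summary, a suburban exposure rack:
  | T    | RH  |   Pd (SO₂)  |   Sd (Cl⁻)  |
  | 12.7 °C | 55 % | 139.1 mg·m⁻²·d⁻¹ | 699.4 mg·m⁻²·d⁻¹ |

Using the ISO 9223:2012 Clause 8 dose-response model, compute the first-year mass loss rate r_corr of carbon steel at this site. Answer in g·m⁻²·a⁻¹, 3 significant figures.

r_corr = 944 g·m⁻²·a⁻¹

carbon steel: f(T) = -0.054·(T−10) [T>10 °C] = -0.1458
  SO₂ term: 1.77·139.1^0.52·exp(0.02·55-0.1458) = 59.83
  Cl⁻ term: 0.102·699.4^0.62·exp(0.033·55+0.04·12.7) = 60.42
  r_corr = 59.83 + 60.42 = 120.3 μm/a
Convert to mass loss: 120.3 μm/a × 7.85 g/cm³ = 944 g·m⁻²·a⁻¹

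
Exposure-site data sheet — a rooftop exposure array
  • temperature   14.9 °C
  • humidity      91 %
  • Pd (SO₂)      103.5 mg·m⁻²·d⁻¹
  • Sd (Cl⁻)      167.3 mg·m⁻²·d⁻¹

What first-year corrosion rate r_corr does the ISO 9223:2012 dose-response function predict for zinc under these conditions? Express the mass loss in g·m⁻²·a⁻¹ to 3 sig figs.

r_corr = 49.9 g·m⁻²·a⁻¹

zinc: temperature factor f = -0.071·(4.9) = -0.3479
  sulphur-dioxide contribution → 4.613 μm/a
  chloride contribution → 2.38 μm/a
  ⇒ r_corr(zinc) = 6.994 μm/a
Convert to mass loss: 6.994 μm/a × 7.14 g/cm³ = 49.94 g·m⁻²·a⁻¹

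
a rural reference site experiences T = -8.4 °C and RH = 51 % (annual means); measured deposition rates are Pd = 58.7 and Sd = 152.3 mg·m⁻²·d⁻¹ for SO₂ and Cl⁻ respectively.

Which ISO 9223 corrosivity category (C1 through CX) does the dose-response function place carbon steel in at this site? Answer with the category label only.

C2

carbon steel: temperature factor f = +0.150·(-18.4) = -2.7600
  SO₂ term: 1.77·58.7^0.52·exp(0.02·51-2.7600) = 2.582
  Cl⁻ term: 0.102·152.3^0.62·exp(0.033·51+0.04·-8.4) = 8.848
  r_corr = 2.582 + 8.848 = 11.43 μm/a
ISO 9223 Table 2 (carbon steel): 1.3 < 11.4 ≤ 25 μm/a ⇒ C2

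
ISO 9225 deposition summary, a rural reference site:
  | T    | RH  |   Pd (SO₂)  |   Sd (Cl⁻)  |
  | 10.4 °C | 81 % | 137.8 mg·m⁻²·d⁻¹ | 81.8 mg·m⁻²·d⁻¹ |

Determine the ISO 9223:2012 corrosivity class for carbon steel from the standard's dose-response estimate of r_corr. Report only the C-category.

carbon steel: f(T) = -0.054·(T−10) [T>10 °C] = -0.0216
  sulphur-dioxide contribution → 113.4 μm/a
  chloride contribution → 34.36 μm/a
  ⇒ r_corr(carbon steel) = 147.7 μm/a
ISO 9223 Table 2 (carbon steel): 80 < 148 ≤ 200 μm/a ⇒ C5

C5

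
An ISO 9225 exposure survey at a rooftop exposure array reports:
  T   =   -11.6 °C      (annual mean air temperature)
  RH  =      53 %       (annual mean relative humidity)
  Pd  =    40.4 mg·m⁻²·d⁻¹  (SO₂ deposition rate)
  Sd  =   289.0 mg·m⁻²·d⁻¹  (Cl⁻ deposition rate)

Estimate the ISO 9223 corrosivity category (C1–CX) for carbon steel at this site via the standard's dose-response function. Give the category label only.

carbon steel: f(T) = +0.150·(T−10) [T≤10 °C] = -3.2400
  SO₂ term: 1.77·40.4^0.52·exp(0.02·53-3.2400) = 1.369
  Cl⁻ term: 0.102·289.0^0.62·exp(0.033·53+0.04·-11.6) = 12.37
  sum: 1.369 + 12.37 → r_corr = 13.74 μm/a
Category bounds: 1.3…25 μm/a bracket r_corr ⇒ C2

C2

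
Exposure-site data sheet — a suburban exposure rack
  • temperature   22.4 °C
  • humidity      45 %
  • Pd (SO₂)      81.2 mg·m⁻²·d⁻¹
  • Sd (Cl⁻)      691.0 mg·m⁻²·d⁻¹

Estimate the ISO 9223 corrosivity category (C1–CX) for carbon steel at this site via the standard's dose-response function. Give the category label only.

C5

carbon steel: temperature factor f = -0.054·(12.4) = -0.6696
  SO₂ term: 1.77·81.2^0.52·exp(0.02·45-0.6696) = 21.93
  Sd branch = 0.102·Sd^0.62·e^(0.033·RH+0.04·T) = 63.55 μm/a
  r_corr = 21.93 + 63.55 = 85.48 μm/a
Category bounds: 80…200 μm/a bracket r_corr ⇒ C5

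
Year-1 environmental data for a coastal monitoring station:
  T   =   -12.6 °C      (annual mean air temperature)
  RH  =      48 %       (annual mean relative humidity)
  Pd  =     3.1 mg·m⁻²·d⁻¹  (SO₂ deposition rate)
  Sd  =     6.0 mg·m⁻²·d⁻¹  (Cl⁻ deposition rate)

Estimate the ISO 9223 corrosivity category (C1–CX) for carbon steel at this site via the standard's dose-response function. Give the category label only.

carbon steel: T≤10 °C ⇒ hinge +0.150·(-12.6−10) = -3.3900
  Pd branch = 1.77·Pd^0.52·e^(0.02·RH+f) = 0.2806 μm/a
  Sd branch = 0.102·Sd^0.62·e^(0.033·RH+0.04·T) = 0.9122 μm/a
  r_corr = 0.2806 + 0.9122 = 1.193 μm/a
ISO 9223 Table 2 (carbon steel): 0 < 1.19 ≤ 1.3 μm/a ⇒ C1

C1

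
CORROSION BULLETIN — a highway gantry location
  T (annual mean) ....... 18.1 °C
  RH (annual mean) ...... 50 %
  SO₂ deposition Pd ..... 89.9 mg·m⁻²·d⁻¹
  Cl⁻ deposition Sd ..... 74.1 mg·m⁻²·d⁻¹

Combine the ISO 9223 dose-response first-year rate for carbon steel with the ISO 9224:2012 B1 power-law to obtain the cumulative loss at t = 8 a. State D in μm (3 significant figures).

D(8) = 143 μm

carbon steel: temperature factor f = -0.054·(8.1) = -0.4374
  Pd branch = 1.77·Pd^0.52·e^(0.02·RH+f) = 32.23 μm/a
  Cl⁻ term: 0.102·74.1^0.62·exp(0.033·50+0.04·18.1) = 15.81
  sum: 32.23 + 15.81 → r_corr = 48.04 μm/a
Long-term exponent b (ISO 9224 Table 2, B1) = 0.523
  D(8) = 48.04 × 8^0.523 = 48.04 × 2.967 = 142.5 μm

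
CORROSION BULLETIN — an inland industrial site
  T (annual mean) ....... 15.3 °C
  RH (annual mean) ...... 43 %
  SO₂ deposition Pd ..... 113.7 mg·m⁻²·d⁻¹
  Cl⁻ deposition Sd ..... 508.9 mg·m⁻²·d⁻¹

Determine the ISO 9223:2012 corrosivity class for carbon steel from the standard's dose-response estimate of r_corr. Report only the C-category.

C4

carbon steel: f(T) = -0.054·(T−10) [T>10 °C] = -0.2862
  Pd branch = 1.77·Pd^0.52·e^(0.02·RH+f) = 36.83 μm/a
  Cl⁻ term: 0.102·508.9^0.62·exp(0.033·43+0.04·15.3) = 37.05
  sum: 36.83 + 37.05 → r_corr = 73.88 μm/a
ISO 9223 Table 2 (carbon steel): 50 < 73.9 ≤ 80 μm/a ⇒ C4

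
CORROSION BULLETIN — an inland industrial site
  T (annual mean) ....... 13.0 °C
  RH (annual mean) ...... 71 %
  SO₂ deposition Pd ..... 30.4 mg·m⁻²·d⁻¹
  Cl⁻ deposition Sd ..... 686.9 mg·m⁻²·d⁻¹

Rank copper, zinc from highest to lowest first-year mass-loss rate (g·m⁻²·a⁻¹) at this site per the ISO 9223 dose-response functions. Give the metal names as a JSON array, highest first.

["zinc", "copper"]

copper: T>10 °C ⇒ hinge -0.080·(13.0−10) = -0.2400
  Pd branch = 0.0053·Pd^0.26·e^(0.059·RH+f) = 0.6681 μm/a
  Cl⁻ term: 0.01025·686.9^0.27·exp(0.036·71+0.049·13.0) = 1.457
  sum: 0.6681 + 1.457 → r_corr = 2.125 μm/a
  mass loss = 2.125 μm/a × 8.96 g/cm³ = 19.04 g·m⁻²·a⁻¹
zinc: temperature factor f = -0.071·(3.0) = -0.2130
  SO₂ term: 0.0129·30.4^0.44·exp(0.046·71-0.2130) = 1.227
  Sd branch = 0.0175·Sd^0.57·e^(0.008·RH+0.085·T) = 3.86 μm/a
  sum: 1.227 + 3.86 → r_corr = 5.088 μm/a
  mass loss = 5.088 μm/a × 7.14 g/cm³ = 36.33 g·m⁻²·a⁻¹
Ordering by g·m⁻²·a⁻¹: zinc (36.3) > copper (19)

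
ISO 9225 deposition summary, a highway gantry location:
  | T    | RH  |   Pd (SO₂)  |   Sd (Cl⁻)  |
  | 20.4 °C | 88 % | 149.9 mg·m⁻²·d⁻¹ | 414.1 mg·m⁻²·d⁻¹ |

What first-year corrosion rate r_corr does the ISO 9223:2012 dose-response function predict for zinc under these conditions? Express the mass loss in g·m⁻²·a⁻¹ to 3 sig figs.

zinc: f(T) = -0.071·(T−10) [T>10 °C] = -0.7384
  sulphur-dioxide contribution → 3.201 μm/a
  chloride contribution → 6.217 μm/a
  ⇒ r_corr(zinc) = 9.418 μm/a
Convert to mass loss: 9.418 μm/a × 7.14 g/cm³ = 67.25 g·m⁻²·a⁻¹

r_corr = 67.2 g·m⁻²·a⁻¹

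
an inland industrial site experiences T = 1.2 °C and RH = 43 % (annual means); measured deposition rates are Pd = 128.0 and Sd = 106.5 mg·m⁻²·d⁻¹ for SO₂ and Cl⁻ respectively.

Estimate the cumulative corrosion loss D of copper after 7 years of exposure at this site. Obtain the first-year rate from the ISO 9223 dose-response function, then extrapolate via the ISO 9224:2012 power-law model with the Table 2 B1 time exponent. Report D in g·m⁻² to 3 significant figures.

copper: temperature factor f = +0.126·(-8.8) = -1.1088
  Pd branch = 0.0053·Pd^0.26·e^(0.059·RH+f) = 0.07806 μm/a
  Cl⁻ term: 0.01025·106.5^0.27·exp(0.036·43+0.049·1.2) = 0.1803
  sum: 0.07806 + 0.1803 → r_corr = 0.2583 μm/a
Power-law: D(7) = r_corr · 7^0.667
  D(7) = 0.2583 × 7^0.667 = 0.2583 × 3.662 = 0.9459 μm
  Mass loss = 0.9459 μm × 8.96 g/cm³ = 8.475 g·m⁻²

D(7) = 8.48 g·m⁻²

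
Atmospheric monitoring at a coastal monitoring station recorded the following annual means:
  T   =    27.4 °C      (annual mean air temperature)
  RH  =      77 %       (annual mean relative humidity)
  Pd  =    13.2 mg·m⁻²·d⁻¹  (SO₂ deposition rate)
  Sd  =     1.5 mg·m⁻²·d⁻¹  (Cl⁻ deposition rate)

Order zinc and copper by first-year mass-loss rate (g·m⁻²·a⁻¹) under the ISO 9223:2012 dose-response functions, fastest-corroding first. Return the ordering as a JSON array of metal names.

zinc: f(T) = -0.071·(T−10) [T>10 °C] = -1.2354
  sulphur-dioxide contribution → 0.4031 μm/a
  chloride contribution → 0.4192 μm/a
  total first-year rate 0.8223 μm/a
  mass loss = 0.8223 μm/a × 7.14 g/cm³ = 5.871 g·m⁻²·a⁻¹
copper: temperature factor f = -0.080·(17.4) = -1.3920
  sulphur-dioxide contribution → 0.2422 μm/a
  chloride contribution → 0.7002 μm/a
  total first-year rate 0.9423 μm/a
  mass loss = 0.9423 μm/a × 8.96 g/cm³ = 8.443 g·m⁻²·a⁻¹
Ordering by g·m⁻²·a⁻¹: copper (8.44) > zinc (5.87)

["copper", "zinc"]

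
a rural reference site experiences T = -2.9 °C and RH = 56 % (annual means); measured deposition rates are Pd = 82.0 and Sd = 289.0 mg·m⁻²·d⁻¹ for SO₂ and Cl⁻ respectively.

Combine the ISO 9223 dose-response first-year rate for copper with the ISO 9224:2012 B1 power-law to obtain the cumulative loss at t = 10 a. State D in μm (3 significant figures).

D(10) = 1.85 μm

copper: f(T) = +0.126·(T−10) [T≤10 °C] = -1.6254
  sulphur-dioxide contribution → 0.0893 μm/a
  chloride contribution → 0.3083 μm/a
  ⇒ r_corr(copper) = 0.3976 μm/a
Power-law: D(10) = r_corr · 10^0.667
  D(10) = 0.3976 × 10^0.667 = 0.3976 × 4.645 = 1.847 μm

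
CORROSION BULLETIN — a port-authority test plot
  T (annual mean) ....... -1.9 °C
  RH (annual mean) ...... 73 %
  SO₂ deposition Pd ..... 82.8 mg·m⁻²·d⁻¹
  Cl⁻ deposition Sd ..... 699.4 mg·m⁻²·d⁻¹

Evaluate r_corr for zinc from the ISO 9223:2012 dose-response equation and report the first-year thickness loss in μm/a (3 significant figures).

r_corr = 2.76 μm/a

zinc: temperature factor f = +0.038·(-11.9) = -0.4522
  SO₂ term: 0.0129·82.8^0.44·exp(0.046·73-0.4522) = 1.646
  Sd branch = 0.0175·Sd^0.57·e^(0.008·RH+0.085·T) = 1.117 μm/a
  sum: 1.646 + 1.117 → r_corr = 2.763 μm/a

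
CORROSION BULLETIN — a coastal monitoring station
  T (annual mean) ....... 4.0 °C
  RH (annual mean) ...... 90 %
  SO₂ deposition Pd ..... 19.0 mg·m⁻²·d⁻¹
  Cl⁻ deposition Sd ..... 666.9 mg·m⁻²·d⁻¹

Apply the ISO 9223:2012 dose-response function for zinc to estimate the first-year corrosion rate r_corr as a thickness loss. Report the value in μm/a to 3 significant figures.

r_corr = 4.41 μm/a

zinc: temperature factor f = +0.038·(-6.0) = -0.2280
  SO₂ term: 0.0129·19.0^0.44·exp(0.046·90-0.2280) = 2.356
  Cl⁻ term: 0.0175·666.9^0.57·exp(0.008·90+0.085·4.0) = 2.056
  r_corr = 2.356 + 2.056 = 4.413 μm/a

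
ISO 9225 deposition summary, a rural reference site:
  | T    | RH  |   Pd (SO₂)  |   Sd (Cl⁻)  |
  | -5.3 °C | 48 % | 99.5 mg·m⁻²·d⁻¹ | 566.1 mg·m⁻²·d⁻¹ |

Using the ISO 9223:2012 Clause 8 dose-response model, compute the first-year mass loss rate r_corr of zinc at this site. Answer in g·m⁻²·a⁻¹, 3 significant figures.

zinc: f(T) = +0.038·(T−10) [T≤10 °C] = -0.5814
  Pd branch = 0.0129·Pd^0.44·e^(0.046·RH+f) = 0.4967 μm/a
  Sd branch = 0.0175·Sd^0.57·e^(0.008·RH+0.085·T) = 0.6072 μm/a
  sum: 0.4967 + 0.6072 → r_corr = 1.104 μm/a
Convert to mass loss: 1.104 μm/a × 7.14 g/cm³ = 7.881 g·m⁻²·a⁻¹

r_corr = 7.88 g·m⁻²·a⁻¹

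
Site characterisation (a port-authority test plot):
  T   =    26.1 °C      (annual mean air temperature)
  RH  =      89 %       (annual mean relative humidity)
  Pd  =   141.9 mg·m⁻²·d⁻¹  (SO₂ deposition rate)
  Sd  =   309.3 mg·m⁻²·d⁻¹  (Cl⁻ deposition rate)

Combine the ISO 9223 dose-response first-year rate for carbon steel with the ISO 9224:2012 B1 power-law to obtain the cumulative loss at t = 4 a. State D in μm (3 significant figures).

D(4) = 514 μm

carbon steel: T>10 °C ⇒ hinge -0.054·(26.1−10) = -0.8694
  Pd branch = 1.77·Pd^0.52·e^(0.02·RH+f) = 57.87 μm/a
  Sd branch = 0.102·Sd^0.62·e^(0.033·RH+0.04·T) = 191.2 μm/a
  r_corr = 57.87 + 191.2 = 249.1 μm/a
ISO 9224: D(t) = r_corr · t^b with b = 0.523 (carbon steel, B1)
  D(4) = 249.1 × 4^0.523 = 249.1 × 2.065 = 514.4 μm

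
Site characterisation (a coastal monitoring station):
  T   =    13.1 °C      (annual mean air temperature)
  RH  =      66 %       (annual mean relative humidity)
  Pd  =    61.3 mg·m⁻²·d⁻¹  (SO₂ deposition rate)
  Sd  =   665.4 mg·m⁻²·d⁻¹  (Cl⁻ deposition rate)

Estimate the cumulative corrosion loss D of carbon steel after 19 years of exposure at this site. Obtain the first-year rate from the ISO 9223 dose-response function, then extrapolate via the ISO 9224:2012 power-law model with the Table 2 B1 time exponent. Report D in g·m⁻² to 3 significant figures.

D(19) = 4.88e+03 g·m⁻²

carbon steel: temperature factor f = -0.054·(3.1) = -0.1674
  SO₂ term: 1.77·61.3^0.52·exp(0.02·66-0.1674) = 47.65
  Cl⁻ term: 0.102·665.4^0.62·exp(0.033·66+0.04·13.1) = 85.58
  sum: 47.65 + 85.58 → r_corr = 133.2 μm/a
Power-law: D(19) = r_corr · 19^0.523
  D(19) = 133.2 × 19^0.523 = 133.2 × 4.664 = 621.4 μm
  Mass loss = 621.4 μm × 7.85 g/cm³ = 4878 g·m⁻²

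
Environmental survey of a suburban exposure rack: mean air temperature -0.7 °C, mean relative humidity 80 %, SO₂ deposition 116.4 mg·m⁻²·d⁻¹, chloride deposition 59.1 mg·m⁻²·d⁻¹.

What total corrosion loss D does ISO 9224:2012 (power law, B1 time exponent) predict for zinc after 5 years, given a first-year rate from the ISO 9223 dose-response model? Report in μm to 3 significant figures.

D(5) = 11.4 μm

zinc: T≤10 °C ⇒ hinge +0.038·(-0.7−10) = -0.4066
  SO₂ term: 0.0129·116.4^0.44·exp(0.046·80-0.4066) = 2.762
  Cl⁻ term: 0.0175·59.1^0.57·exp(0.008·80+0.085·-0.7) = 0.3199
  sum: 2.762 + 0.3199 → r_corr = 3.082 μm/a
Power-law: D(5) = r_corr · 5^0.813
  D(5) = 3.082 × 5^0.813 = 3.082 × 3.701 = 11.4 μm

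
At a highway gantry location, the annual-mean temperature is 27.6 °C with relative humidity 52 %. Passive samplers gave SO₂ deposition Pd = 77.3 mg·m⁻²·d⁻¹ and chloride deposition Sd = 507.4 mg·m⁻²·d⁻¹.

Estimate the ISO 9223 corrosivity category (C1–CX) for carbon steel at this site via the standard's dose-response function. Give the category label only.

carbon steel: T>10 °C ⇒ hinge -0.054·(27.6−10) = -0.9504
  Pd branch = 1.77·Pd^0.52·e^(0.02·RH+f) = 18.57 μm/a
  Cl⁻ term: 0.102·507.4^0.62·exp(0.033·52+0.04·27.6) = 81.4
  sum: 18.57 + 81.4 → r_corr = 99.97 μm/a
Category bounds: 80…200 μm/a bracket r_corr ⇒ C5

C5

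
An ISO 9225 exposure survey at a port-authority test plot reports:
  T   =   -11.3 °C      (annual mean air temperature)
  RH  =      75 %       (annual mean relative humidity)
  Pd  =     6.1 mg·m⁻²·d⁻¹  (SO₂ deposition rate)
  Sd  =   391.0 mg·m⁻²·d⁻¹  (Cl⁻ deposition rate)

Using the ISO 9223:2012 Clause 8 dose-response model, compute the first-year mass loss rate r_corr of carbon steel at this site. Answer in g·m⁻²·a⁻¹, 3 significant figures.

carbon steel: temperature factor f = +0.150·(-21.3) = -3.1950
  Pd branch = 1.77·Pd^0.52·e^(0.02·RH+f) = 0.8322 μm/a
  Cl⁻ term: 0.102·391.0^0.62·exp(0.033·75+0.04·-11.3) = 31.21
  sum: 0.8322 + 31.21 → r_corr = 32.04 μm/a
Convert to mass loss: 32.04 μm/a × 7.85 g/cm³ = 251.6 g·m⁻²·a⁻¹

r_corr = 252 g·m⁻²·a⁻¹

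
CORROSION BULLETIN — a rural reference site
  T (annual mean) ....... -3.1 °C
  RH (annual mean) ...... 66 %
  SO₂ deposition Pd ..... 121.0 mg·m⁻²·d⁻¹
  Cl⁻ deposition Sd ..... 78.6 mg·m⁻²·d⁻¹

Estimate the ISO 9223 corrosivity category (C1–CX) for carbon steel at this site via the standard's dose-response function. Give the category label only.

carbon steel: temperature factor f = +0.150·(-13.1) = -1.9650
  sulphur-dioxide contribution → 11.24 μm/a
  chloride contribution → 11.91 μm/a
  ⇒ r_corr(carbon steel) = 23.15 μm/a
Category bounds: 1.3…25 μm/a bracket r_corr ⇒ C2

C2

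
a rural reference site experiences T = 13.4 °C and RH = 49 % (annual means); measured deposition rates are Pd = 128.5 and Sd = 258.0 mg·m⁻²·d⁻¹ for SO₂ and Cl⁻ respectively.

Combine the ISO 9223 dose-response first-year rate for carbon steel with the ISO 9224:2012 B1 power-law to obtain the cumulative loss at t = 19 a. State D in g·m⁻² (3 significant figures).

D(19) = 2.80e+03 g·m⁻²

carbon steel: f(T) = -0.054·(T−10) [T>10 °C] = -0.1836
  sulphur-dioxide contribution → 49.03 μm/a
  chloride contribution → 27.47 μm/a
  ⇒ r_corr(carbon steel) = 76.5 μm/a
ISO 9224: D(t) = r_corr · t^b with b = 0.523 (carbon steel, B1)
  D(19) = 76.5 × 19^0.523 = 76.5 × 4.664 = 356.8 μm
  Mass loss = 356.8 μm × 7.85 g/cm³ = 2801 g·m⁻²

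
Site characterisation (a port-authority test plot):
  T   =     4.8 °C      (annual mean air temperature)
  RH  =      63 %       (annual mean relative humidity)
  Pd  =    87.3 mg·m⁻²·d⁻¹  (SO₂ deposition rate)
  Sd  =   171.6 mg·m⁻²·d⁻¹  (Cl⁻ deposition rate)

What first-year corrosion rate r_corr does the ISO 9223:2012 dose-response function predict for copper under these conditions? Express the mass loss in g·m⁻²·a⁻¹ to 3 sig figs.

r_corr = 7.75 g·m⁻²·a⁻¹

copper: f(T) = +0.126·(T−10) [T≤10 °C] = -0.6552
  SO₂ term: 0.0053·87.3^0.26·exp(0.059·63-0.6552) = 0.362
  Cl⁻ term: 0.01025·171.6^0.27·exp(0.036·63+0.049·4.8) = 0.5025
  sum: 0.362 + 0.5025 → r_corr = 0.8645 μm/a
Convert to mass loss: 0.8645 μm/a × 8.96 g/cm³ = 7.746 g·m⁻²·a⁻¹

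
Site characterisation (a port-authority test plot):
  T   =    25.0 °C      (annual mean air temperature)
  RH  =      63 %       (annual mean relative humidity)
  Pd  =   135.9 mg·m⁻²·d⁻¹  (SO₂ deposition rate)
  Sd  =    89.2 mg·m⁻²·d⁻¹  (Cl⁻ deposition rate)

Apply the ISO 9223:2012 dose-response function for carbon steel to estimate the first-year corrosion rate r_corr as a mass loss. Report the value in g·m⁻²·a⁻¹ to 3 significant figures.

r_corr = 562 g·m⁻²·a⁻¹

carbon steel: T>10 °C ⇒ hinge -0.054·(25.0−10) = -0.8100
  sulphur-dioxide contribution → 35.7 μm/a
  chloride contribution → 35.89 μm/a
  ⇒ r_corr(carbon steel) = 71.59 μm/a
Convert to mass loss: 71.59 μm/a × 7.85 g/cm³ = 562 g·m⁻²·a⁻¹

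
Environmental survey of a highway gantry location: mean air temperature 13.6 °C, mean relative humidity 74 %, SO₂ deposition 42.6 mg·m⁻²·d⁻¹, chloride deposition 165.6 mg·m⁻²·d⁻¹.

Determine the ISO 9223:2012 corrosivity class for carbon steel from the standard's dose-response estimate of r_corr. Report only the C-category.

C5

carbon steel: f(T) = -0.054·(T−10) [T>10 °C] = -0.1944
  SO₂ term: 1.77·42.6^0.52·exp(0.02·74-0.1944) = 45.04
  Sd branch = 0.102·Sd^0.62·e^(0.033·RH+0.04·T) = 48 μm/a
  r_corr = 45.04 + 48 = 93.04 μm/a
Category bounds: 80…200 μm/a bracket r_corr ⇒ C5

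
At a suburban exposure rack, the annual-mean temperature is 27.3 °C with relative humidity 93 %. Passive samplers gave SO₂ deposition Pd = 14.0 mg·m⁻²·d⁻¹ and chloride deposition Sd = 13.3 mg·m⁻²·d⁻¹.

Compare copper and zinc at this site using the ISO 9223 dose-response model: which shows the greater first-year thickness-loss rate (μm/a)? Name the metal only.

copper: T>10 °C ⇒ hinge -0.080·(27.3−10) = -1.3840
  sulphur-dioxide contribution → 0.6371 μm/a
  chloride contribution → 2.234 μm/a
  total first-year rate 2.871 μm/a
zinc: temperature factor f = -0.071·(17.3) = -1.2283
  sulphur-dioxide contribution → 0.8697 μm/a
  chloride contribution → 1.639 μm/a
  total first-year rate 2.508 μm/a
Ordering by μm/a: copper (2.87) > zinc (2.51)

copper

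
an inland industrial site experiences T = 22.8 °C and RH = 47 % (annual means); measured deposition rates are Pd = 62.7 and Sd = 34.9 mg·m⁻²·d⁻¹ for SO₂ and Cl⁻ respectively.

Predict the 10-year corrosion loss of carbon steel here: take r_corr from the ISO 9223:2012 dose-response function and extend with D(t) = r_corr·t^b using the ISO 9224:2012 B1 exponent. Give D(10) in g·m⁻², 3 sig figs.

carbon steel: temperature factor f = -0.054·(12.8) = -0.6912
  Pd branch = 1.77·Pd^0.52·e^(0.02·RH+f) = 19.53 μm/a
  Sd branch = 0.102·Sd^0.62·e^(0.033·RH+0.04·T) = 10.83 μm/a
  sum: 19.53 + 10.83 → r_corr = 30.36 μm/a
Power-law: D(10) = r_corr · 10^0.523
  D(10) = 30.36 × 10^0.523 = 30.36 × 3.334 = 101.2 μm
  Mass loss = 101.2 μm × 7.85 g/cm³ = 794.7 g·m⁻²

D(10) = 795 g·m⁻²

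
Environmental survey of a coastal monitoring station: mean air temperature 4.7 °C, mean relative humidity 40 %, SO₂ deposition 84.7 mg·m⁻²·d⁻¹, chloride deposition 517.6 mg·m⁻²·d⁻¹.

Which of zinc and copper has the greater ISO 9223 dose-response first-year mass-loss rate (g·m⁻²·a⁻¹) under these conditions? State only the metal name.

zinc

zinc: f(T) = +0.038·(T−10) [T≤10 °C] = -0.2014
  SO₂ term: 0.0129·84.7^0.44·exp(0.046·40-0.2014) = 0.4683
  Sd branch = 0.0175·Sd^0.57·e^(0.008·RH+0.085·T) = 1.266 μm/a
  r_corr = 0.4683 + 1.266 = 1.734 μm/a
  mass loss = 1.734 μm/a × 7.14 g/cm³ = 12.38 g·m⁻²·a⁻¹
copper: f(T) = +0.126·(T−10) [T≤10 °C] = -0.6678
  SO₂ term: 0.0053·84.7^0.26·exp(0.059·40-0.6678) = 0.09129
  Cl⁻ term: 0.01025·517.6^0.27·exp(0.036·40+0.049·4.7) = 0.2944
  r_corr = 0.09129 + 0.2944 = 0.3857 μm/a
  mass loss = 0.3857 μm/a × 8.96 g/cm³ = 3.456 g·m⁻²·a⁻¹
Ordering by g·m⁻²·a⁻¹: zinc (12.4) > copper (3.46)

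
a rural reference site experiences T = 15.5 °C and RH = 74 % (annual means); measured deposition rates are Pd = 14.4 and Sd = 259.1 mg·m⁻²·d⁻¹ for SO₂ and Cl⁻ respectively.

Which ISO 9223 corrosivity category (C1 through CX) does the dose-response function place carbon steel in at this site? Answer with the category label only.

C5

carbon steel: f(T) = -0.054·(T−10) [T>10 °C] = -0.2970
  sulphur-dioxide contribution → 23.13 μm/a
  chloride contribution → 68.35 μm/a
  total first-year rate 91.48 μm/a
91.5 μm/a falls in (80, 200] for carbon steel → category C5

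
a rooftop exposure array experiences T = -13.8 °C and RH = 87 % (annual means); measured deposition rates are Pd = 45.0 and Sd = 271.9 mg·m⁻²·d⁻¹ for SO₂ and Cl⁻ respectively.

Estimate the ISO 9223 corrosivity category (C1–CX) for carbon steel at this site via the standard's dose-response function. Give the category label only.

carbon steel: T≤10 °C ⇒ hinge +0.150·(-13.8−10) = -3.5700
  sulphur-dioxide contribution → 2.055 μm/a
  chloride contribution → 33.5 μm/a
  total first-year rate 35.56 μm/a
ISO 9223 Table 2 (carbon steel): 25 < 35.6 ≤ 50 μm/a ⇒ C3

C3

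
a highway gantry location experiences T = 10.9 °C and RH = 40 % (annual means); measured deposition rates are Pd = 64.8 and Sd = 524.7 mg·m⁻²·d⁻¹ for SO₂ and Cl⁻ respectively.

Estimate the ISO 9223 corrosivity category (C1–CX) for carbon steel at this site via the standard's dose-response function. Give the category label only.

C4

carbon steel: f(T) = -0.054·(T−10) [T>10 °C] = -0.0486
  sulphur-dioxide contribution → 32.83 μm/a
  chloride contribution → 28.68 μm/a
  total first-year rate 61.51 μm/a
ISO 9223 Table 2 (carbon steel): 50 < 61.5 ≤ 80 μm/a ⇒ C4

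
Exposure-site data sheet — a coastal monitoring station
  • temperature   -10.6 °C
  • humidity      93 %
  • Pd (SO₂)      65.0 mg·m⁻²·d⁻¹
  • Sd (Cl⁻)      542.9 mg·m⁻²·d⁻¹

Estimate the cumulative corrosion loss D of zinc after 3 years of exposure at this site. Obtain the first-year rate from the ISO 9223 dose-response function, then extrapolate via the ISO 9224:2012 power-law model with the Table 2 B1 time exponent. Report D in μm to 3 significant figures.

zinc: T≤10 °C ⇒ hinge +0.038·(-10.6−10) = -0.7828
  Pd branch = 0.0129·Pd^0.44·e^(0.046·RH+f) = 2.668 μm/a
  Cl⁻ term: 0.0175·542.9^0.57·exp(0.008·93+0.085·-10.6) = 0.5416
  sum: 2.668 + 0.5416 → r_corr = 3.21 μm/a
ISO 9224: D(t) = r_corr · t^b with b = 0.813 (zinc, B1)
  D(3) = 3.21 × 3^0.813 = 3.21 × 2.443 = 7.841 μm

D(3) = 7.84 μm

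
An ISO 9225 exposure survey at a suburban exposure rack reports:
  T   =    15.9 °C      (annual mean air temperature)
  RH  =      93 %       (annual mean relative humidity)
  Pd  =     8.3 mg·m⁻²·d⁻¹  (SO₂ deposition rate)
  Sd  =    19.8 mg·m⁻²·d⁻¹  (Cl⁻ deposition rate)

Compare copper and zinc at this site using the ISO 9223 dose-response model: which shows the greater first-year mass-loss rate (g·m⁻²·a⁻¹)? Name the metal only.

copper: f(T) = -0.080·(T−10) [T>10 °C] = -0.4720
  sulphur-dioxide contribution → 1.384 μm/a
  chloride contribution → 1.423 μm/a
  ⇒ r_corr(copper) = 2.807 μm/a
  mass loss = 2.807 μm/a × 8.96 g/cm³ = 25.15 g·m⁻²·a⁻¹
zinc: temperature factor f = -0.071·(5.9) = -0.4189
  sulphur-dioxide contribution → 1.552 μm/a
  chloride contribution → 0.7802 μm/a
  total first-year rate 2.332 μm/a
  mass loss = 2.332 μm/a × 7.14 g/cm³ = 16.65 g·m⁻²·a⁻¹
Ordering by g·m⁻²·a⁻¹: copper (25.2) > zinc (16.7)

copper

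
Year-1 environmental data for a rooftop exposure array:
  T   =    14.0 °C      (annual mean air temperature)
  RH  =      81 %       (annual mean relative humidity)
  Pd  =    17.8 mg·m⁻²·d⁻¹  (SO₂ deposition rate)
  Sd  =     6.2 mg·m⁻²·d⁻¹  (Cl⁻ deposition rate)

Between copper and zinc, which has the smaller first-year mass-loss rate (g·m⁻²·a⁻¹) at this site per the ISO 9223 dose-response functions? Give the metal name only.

copper: T>10 °C ⇒ hinge -0.080·(14.0−10) = -0.3200
  SO₂ term: 0.0053·17.8^0.26·exp(0.059·81-0.3200) = 0.9681
  Sd branch = 0.01025·Sd^0.27·e^(0.036·RH+0.049·T) = 0.6152 μm/a
  sum: 0.9681 + 0.6152 → r_corr = 1.583 μm/a
  mass loss = 1.583 μm/a × 8.96 g/cm³ = 14.19 g·m⁻²·a⁻¹
zinc: T>10 °C ⇒ hinge -0.071·(14.0−10) = -0.2840
  SO₂ term: 0.0129·17.8^0.44·exp(0.046·81-0.2840) = 1.431
  Cl⁻ term: 0.0175·6.2^0.57·exp(0.008·81+0.085·14.0) = 0.3111
  r_corr = 1.431 + 0.3111 = 1.742 μm/a
  mass loss = 1.742 μm/a × 7.14 g/cm³ = 12.44 g·m⁻²·a⁻¹
Ordering by g·m⁻²·a⁻¹: copper (14.2) > zinc (12.4)

zinc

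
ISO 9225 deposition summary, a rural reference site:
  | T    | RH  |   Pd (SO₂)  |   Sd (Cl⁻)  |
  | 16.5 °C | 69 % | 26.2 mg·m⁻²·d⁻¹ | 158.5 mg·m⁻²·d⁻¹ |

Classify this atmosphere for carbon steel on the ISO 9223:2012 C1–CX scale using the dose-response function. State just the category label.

carbon steel: temperature factor f = -0.054·(6.5) = -0.3510
  Pd branch = 1.77·Pd^0.52·e^(0.02·RH+f) = 27.06 μm/a
  Sd branch = 0.102·Sd^0.62·e^(0.033·RH+0.04·T) = 44.48 μm/a
  sum: 27.06 + 44.48 → r_corr = 71.54 μm/a
Category bounds: 50…80 μm/a bracket r_corr ⇒ C4

C4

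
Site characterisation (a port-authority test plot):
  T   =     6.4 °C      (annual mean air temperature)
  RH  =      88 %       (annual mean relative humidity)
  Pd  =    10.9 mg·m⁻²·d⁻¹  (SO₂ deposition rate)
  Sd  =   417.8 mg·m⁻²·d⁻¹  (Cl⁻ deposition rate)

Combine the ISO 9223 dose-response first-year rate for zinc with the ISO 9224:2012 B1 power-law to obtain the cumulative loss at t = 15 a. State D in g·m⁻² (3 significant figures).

zinc: T≤10 °C ⇒ hinge +0.038·(6.4−10) = -0.1368
  sulphur-dioxide contribution → 1.844 μm/a
  chloride contribution → 1.901 μm/a
  total first-year rate 3.745 μm/a
Power-law: D(15) = r_corr · 15^0.813
  D(15) = 3.745 × 15^0.813 = 3.745 × 9.04 = 33.85 μm
  Mass loss = 33.85 μm × 7.14 g/cm³ = 241.7 g·m⁻²

D(15) = 242 g·m⁻²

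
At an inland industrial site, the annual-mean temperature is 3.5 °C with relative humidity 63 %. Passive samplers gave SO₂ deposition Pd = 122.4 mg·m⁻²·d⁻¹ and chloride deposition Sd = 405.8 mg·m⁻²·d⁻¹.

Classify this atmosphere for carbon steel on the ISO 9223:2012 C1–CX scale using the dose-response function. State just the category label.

carbon steel: f(T) = +0.150·(T−10) [T≤10 °C] = -0.9750
  Pd branch = 1.77·Pd^0.52·e^(0.02·RH+f) = 28.67 μm/a
  Sd branch = 0.102·Sd^0.62·e^(0.033·RH+0.04·T) = 38.86 μm/a
  sum: 28.67 + 38.86 → r_corr = 67.52 μm/a
Category bounds: 50…80 μm/a bracket r_corr ⇒ C4

C4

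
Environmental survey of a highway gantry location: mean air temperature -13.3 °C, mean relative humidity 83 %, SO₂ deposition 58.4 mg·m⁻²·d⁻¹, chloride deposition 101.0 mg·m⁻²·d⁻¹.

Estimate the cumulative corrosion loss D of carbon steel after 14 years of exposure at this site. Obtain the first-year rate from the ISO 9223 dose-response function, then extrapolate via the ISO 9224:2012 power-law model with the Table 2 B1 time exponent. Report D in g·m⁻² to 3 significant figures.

D(14) = 579 g·m⁻²

carbon steel: T≤10 °C ⇒ hinge +0.150·(-13.3−10) = -3.4950
  sulphur-dioxide contribution → 2.342 μm/a
  chloride contribution → 16.21 μm/a
  total first-year rate 18.55 μm/a
Long-term exponent b (ISO 9224 Table 2, B1) = 0.523
  D(14) = 18.55 × 14^0.523 = 18.55 × 3.976 = 73.76 μm
  Mass loss = 73.76 μm × 7.85 g/cm³ = 579 g·m⁻²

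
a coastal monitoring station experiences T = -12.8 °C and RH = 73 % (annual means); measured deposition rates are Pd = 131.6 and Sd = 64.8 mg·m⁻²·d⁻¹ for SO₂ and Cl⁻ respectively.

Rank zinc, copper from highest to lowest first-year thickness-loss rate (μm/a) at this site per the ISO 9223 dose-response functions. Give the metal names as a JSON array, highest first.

["zinc", "copper"]

zinc: T≤10 °C ⇒ hinge +0.038·(-12.8−10) = -0.8664
  SO₂ term: 0.0129·131.6^0.44·exp(0.046·73-0.8664) = 1.334
  Cl⁻ term: 0.0175·64.8^0.57·exp(0.008·73+0.085·-12.8) = 0.114
  sum: 1.334 + 0.114 → r_corr = 1.448 μm/a
copper: f(T) = +0.126·(T−10) [T≤10 °C] = -2.8728
  SO₂ term: 0.0053·131.6^0.26·exp(0.059·73-2.8728) = 0.07909
  Sd branch = 0.01025·Sd^0.27·e^(0.036·RH+0.049·T) = 0.2338 μm/a
  sum: 0.07909 + 0.2338 → r_corr = 0.3129 μm/a
Ordering by μm/a: zinc (1.45) > copper (0.313)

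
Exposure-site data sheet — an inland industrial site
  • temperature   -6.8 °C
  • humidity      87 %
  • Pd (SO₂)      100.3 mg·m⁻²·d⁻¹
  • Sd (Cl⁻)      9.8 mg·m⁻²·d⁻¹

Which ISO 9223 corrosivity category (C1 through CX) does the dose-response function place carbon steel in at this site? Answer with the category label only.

C2

carbon steel: temperature factor f = +0.150·(-16.8) = -2.5200
  sulphur-dioxide contribution → 8.91 μm/a
  chloride contribution → 5.648 μm/a
  ⇒ r_corr(carbon steel) = 14.56 μm/a
ISO 9223 Table 2 (carbon steel): 1.3 < 14.6 ≤ 25 μm/a ⇒ C2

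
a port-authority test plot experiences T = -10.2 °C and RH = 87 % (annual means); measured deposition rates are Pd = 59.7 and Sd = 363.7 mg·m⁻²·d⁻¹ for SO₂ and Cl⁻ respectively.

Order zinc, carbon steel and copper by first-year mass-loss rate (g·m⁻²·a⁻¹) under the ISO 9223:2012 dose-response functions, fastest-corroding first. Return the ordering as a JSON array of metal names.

zinc: T≤10 °C ⇒ hinge +0.038·(-10.2−10) = -0.7676
  SO₂ term: 0.0129·59.7^0.44·exp(0.046·87-0.7676) = 1.98
  Cl⁻ term: 0.0175·363.7^0.57·exp(0.008·87+0.085·-10.2) = 0.425
  r_corr = 1.98 + 0.425 = 2.405 μm/a
  mass loss = 2.405 μm/a × 7.14 g/cm³ = 17.17 g·m⁻²·a⁻¹
carbon steel: temperature factor f = +0.150·(-20.2) = -3.0300
  SO₂ term: 1.77·59.7^0.52·exp(0.02·87-3.0300) = 4.085
  Sd branch = 0.102·Sd^0.62·e^(0.033·RH+0.04·T) = 46.34 μm/a
  sum: 4.085 + 46.34 → r_corr = 50.42 μm/a
  mass loss = 50.42 μm/a × 7.85 g/cm³ = 395.8 g·m⁻²·a⁻¹
copper: f(T) = +0.126·(T−10) [T≤10 °C] = -2.5452
  Pd branch = 0.0053·Pd^0.26·e^(0.059·RH+f) = 0.2041 μm/a
  Cl⁻ term: 0.01025·363.7^0.27·exp(0.036·87+0.049·-10.2) = 0.7003
  r_corr = 0.2041 + 0.7003 = 0.9044 μm/a
  mass loss = 0.9044 μm/a × 8.96 g/cm³ = 8.104 g·m⁻²·a⁻¹
Ordering by g·m⁻²·a⁻¹: carbon steel (396) > zinc (17.2) > copper (8.1)

["carbon steel", "zinc", "copper"]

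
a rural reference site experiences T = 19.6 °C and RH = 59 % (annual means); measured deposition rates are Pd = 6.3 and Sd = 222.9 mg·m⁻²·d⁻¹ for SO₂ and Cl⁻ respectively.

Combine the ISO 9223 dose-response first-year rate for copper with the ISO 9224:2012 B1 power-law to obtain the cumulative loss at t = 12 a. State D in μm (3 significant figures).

copper: T>10 °C ⇒ hinge -0.080·(19.6−10) = -0.7680
  Pd branch = 0.0053·Pd^0.26·e^(0.059·RH+f) = 0.1289 μm/a
  Sd branch = 0.01025·Sd^0.27·e^(0.036·RH+0.049·T) = 0.9644 μm/a
  r_corr = 0.1289 + 0.9644 = 1.093 μm/a
Long-term exponent b (ISO 9224 Table 2, B1) = 0.667
  D(12) = 1.093 × 12^0.667 = 1.093 × 5.246 = 5.735 μm

D(12) = 5.74 μm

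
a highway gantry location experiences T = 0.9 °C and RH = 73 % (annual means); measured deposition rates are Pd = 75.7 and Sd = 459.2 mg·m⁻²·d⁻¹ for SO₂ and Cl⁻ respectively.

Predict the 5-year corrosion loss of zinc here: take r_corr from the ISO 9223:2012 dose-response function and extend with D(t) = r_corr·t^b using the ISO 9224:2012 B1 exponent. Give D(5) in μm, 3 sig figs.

D(5) = 10.6 μm

zinc: f(T) = +0.038·(T−10) [T≤10 °C] = -0.3458
  Pd branch = 0.0129·Pd^0.44·e^(0.046·RH+f) = 1.76 μm/a
  Sd branch = 0.0175·Sd^0.57·e^(0.008·RH+0.085·T) = 1.115 μm/a
  r_corr = 1.76 + 1.115 = 2.875 μm/a
ISO 9224: D(t) = r_corr · t^b with b = 0.813 (zinc, B1)
  D(5) = 2.875 × 5^0.813 = 2.875 × 3.701 = 10.64 μm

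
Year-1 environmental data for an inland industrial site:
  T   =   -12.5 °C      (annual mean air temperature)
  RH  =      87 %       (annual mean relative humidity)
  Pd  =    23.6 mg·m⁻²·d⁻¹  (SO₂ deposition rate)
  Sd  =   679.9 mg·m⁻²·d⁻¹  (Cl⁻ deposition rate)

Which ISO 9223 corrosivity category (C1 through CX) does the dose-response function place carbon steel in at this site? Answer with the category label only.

C4

carbon steel: f(T) = +0.150·(T−10) [T≤10 °C] = -3.3750
  Pd branch = 1.77·Pd^0.52·e^(0.02·RH+f) = 1.786 μm/a
  Sd branch = 0.102·Sd^0.62·e^(0.033·RH+0.04·T) = 62.29 μm/a
  r_corr = 1.786 + 62.29 = 64.08 μm/a
ISO 9223 Table 2 (carbon steel): 50 < 64.1 ≤ 80 μm/a ⇒ C4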